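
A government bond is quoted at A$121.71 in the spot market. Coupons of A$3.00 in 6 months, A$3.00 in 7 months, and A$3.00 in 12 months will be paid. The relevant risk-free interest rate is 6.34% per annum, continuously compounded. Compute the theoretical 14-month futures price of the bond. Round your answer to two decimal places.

PV(coupons) I = 3.00·e^(−0.0634·6/12) + 3.00·e^(−0.0634·7/12) + 3.00·e^(−0.0634·12/12)
I = 2.9064 + 2.8911 + 2.8157 = 8.6132
F = (S − I)·e^(rT) = (121.71 − 8.6132) · e^(0.0634·14/12)
= 113.0968 · e^0.073967 = 113.0968 × 1.076771 = A$121.78

A$121.78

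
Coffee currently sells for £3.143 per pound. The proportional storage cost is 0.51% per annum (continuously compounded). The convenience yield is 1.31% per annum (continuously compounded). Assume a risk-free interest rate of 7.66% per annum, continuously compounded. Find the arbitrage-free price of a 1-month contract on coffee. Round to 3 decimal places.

£3.161 per pound

Net carry = r + u − y = 0.0766 + 0.0051 − 0.0131 = 0.0686
F = S·e^((r+u−y)T) = 3.143 · e^(0.0686 × 1/12) = 3.143 · e^0.005717
= 3.143 × 1.005733 = £3.161 per pound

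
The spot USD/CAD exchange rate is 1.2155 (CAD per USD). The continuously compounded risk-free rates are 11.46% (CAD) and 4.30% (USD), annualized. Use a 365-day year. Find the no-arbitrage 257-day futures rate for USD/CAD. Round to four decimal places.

F = S·e^((r_CAD − r_USD)T) = 1.2155 · e^((0.1146 − 0.0430) × 257/365)
= 1.2155 · e^0.050414 = 1.2155 × 1.051706
F = 1.2783 CAD per USD

1.2783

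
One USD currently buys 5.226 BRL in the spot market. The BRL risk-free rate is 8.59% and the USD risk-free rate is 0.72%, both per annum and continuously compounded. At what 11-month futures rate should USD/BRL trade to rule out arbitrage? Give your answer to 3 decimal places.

5.617

F = S·e^((r_BRL − r_USD)T) = 5.226 · e^((0.0859 − 0.0072) × 11/12)
= 5.226 · e^0.072142 = 5.226 × 1.074808
F = 5.617 BRL per USD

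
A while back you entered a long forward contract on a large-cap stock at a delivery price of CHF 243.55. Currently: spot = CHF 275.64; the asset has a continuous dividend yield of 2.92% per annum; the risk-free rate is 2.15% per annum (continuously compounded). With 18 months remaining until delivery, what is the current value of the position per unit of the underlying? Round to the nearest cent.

Current fair forward for the remaining 18 months: F = S·e^((r − q)·T), (r − q) = 0.0215 − 0.0292 = -0.0077
F = 275.64 · e^(-0.0077 × 18/12) = 275.64 × 0.988516 = 272.4746
Value of long forward = (F − K)·e^(−rT) = (272.4746 − 243.55) · e^(−0.0215·18/12)
= 28.9246 × 0.968264 = 28.01

CHF 28.01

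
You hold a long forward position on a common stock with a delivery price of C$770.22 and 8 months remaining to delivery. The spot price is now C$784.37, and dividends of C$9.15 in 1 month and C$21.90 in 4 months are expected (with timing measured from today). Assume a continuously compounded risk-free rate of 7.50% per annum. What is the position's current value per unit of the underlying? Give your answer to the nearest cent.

PV(remaining dividends) I = 9.15·e^(−0.0750·1/12) + 21.90·e^(−0.0750·4/12) = 30.4523
Current forward F = (S − I)·e^(rT) = (784.37 − 30.4523)·e^(0.0750·8/12) = 753.9177 × 1.051271 = 792.5718
Value (long) = (F − K)·e^(−rT) = (792.5718 − 770.22) × 0.951229 = 21.2617
Value = C$21.26

C$21.26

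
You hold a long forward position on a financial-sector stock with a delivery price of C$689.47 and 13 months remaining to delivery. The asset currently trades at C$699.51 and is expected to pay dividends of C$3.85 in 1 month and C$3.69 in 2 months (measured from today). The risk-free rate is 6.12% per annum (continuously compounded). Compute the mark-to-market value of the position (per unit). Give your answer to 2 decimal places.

C$46.79

PV(remaining dividends) I = 3.85·e^(−0.0612·1/12) + 3.69·e^(−0.0612·2/12) = 7.4830
Current forward F = (S − I)·e^(rT) = (699.51 − 7.4830)·e^(0.0612·13/12) = 692.0270 × 1.068547 = 739.4634
Value (long) = (F − K)·e^(−rT) = (739.4634 − 689.47) × 0.935850 = 46.7863
Value = C$46.79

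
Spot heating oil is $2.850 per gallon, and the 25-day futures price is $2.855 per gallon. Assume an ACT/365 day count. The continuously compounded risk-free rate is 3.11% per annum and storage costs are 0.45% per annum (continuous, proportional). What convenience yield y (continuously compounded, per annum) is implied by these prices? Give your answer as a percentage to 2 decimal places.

F = S·e^((r+u−y)T) ⇒ (r+u−y) = ln(F/S)/T
ln(2.855/2.850) = 0.001753; /T ⇒ 0.025594
y = r + u − ln(F/S)/T = 0.0311 + 0.0045 − 0.025594 = 0.010006
y = 1.00%

1.00%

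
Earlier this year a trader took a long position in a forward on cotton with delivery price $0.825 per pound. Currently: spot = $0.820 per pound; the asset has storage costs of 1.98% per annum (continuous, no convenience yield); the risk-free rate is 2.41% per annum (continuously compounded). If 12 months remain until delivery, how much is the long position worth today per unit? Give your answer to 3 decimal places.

$0.031 per pound

Current fair forward for the remaining 12 months: F = S·e^((r + u)·T), (r + u) = 0.0241 + 0.0198 = 0.0439
F = 0.820 · e^(0.0439 × 12/12) = 0.820 × 1.044878 = 0.8568
Value of long forward = (F − K)·e^(−rT) = (0.8568 − 0.825) · e^(−0.0241·12/12)
= 0.0318 × 0.976188 = 0.031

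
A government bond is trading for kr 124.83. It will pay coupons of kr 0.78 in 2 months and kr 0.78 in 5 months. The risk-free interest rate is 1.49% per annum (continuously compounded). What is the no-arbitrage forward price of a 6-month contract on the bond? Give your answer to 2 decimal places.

PV(coupons) I = 0.78·e^(−0.0149·2/12) + 0.78·e^(−0.0149·5/12)
I = 0.7781 + 0.7752 = 1.5533
F = (S − I)·e^(rT) = (124.83 − 1.5533) · e^(0.0149·6/12)
= 123.2767 · e^0.007450 = 123.2767 × 1.007478 = kr 124.20

kr 124.20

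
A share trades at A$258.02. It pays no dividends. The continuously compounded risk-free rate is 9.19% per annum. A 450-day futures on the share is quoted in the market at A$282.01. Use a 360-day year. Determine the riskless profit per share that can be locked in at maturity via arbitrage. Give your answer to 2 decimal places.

A$7.42 per share

Fair futures: F* = S·e^(carry·T), with carry = r = 0.0919
F* = 258.02 · e^(0.0919 × 450/360) = 258.02 · e^0.114875 = 258.02 × 1.121733 = A$289.4295
Market A$282.01 < fair A$289.4295: forward underpriced → reverse cash-and-carry (short spot, go long the forward).
At maturity, profit = |F_mkt − F*| = |282.01 − 289.4295| = A$7.42 per share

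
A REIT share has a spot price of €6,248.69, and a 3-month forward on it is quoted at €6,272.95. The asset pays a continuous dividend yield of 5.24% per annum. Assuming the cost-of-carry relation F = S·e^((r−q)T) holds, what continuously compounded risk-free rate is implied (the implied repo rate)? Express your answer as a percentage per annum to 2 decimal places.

6.79%

From F = S·e^((r−q)T): (r − q) = ln(F/S)/T
ln(6272.95/6248.69) = ln(1.003882) = 0.003874
(r − q) = 0.003874 / (3/12) = 0.015496
r = ln(F/S)/T + q = 0.015496 + 0.0524 = 0.067896
r = 6.79%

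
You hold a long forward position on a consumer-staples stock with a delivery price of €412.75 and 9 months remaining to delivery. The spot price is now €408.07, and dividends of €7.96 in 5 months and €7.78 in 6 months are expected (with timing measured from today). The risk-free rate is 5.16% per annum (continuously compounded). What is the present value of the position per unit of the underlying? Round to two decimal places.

PV(remaining dividends) I = 7.96·e^(−0.0516·5/12) + 7.78·e^(−0.0516·6/12) = 15.3725
Current forward F = (S − I)·e^(rT) = (408.07 − 15.3725)·e^(0.0516·9/12) = 392.6975 × 1.039459 = 408.1930
Value (long) = (F − K)·e^(−rT) = (408.1930 − 412.75) × 0.962039 = -4.3840
Value = -€4.38

-€4.38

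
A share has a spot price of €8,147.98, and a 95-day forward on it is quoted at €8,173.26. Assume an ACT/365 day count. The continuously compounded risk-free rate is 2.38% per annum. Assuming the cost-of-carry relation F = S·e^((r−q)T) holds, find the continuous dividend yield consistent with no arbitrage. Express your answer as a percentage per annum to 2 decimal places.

From F = S·e^((r−q)T): (r − q) = ln(F/S)/T
ln(8173.26/8147.98) = ln(1.003103) = 0.003098
(r − q) = 0.003098 / (95/365) = 0.011903
q = r − ln(F/S)/T = 0.0238 − 0.011903 = 0.011897
q = 1.19%

1.19%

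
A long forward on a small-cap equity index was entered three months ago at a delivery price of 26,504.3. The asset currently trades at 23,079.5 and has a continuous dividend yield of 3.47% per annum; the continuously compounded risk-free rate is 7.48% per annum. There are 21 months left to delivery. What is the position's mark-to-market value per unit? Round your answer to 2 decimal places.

-1532.67

Current fair forward for the remaining 21 months: F = S·e^((r − q)·T), (r − q) = 0.0748 − 0.0347 = 0.0401
F = 23079.5 · e^(0.0401 × 21/12) = 23079.5 × 1.07269589 = 24757.2848
Value of long forward = (F − K)·e^(−rT) = (24757.2848 − 26504.3) · e^(−0.0748·21/12)
= -1747.0152 × 0.87730550 = -1532.67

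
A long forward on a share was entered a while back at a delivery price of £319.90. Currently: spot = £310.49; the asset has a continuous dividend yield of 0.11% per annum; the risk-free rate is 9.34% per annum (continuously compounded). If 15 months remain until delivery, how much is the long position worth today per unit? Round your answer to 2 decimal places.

£25.41

Current fair forward for the remaining 15 months: F = S·e^((r − q)·T), (r − q) = 0.0934 − 0.0011 = 0.0923
F = 310.49 · e^(0.0923 × 15/12) = 310.49 × 1.122294 = 348.4611
Value of long forward = (F − K)·e^(−rT) = (348.4611 − 319.90) · e^(−0.0934·15/12)
= 28.5611 × 0.889808 = 25.41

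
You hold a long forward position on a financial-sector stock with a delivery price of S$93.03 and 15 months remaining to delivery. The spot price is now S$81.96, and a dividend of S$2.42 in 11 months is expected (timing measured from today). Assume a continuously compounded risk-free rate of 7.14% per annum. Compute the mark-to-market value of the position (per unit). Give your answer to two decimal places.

-S$5.39

PV(remaining dividends) I = 2.42·e^(−0.0714·11/12) = 2.2667
Current forward F = (S − I)·e^(rT) = (81.96 − 2.2667)·e^(0.0714·15/12) = 79.6933 × 1.093354 = 87.1330
Value (long) = (F − K)·e^(−rT) = (87.1330 − 93.03) × 0.914617 = -5.3935
Value = -S$5.39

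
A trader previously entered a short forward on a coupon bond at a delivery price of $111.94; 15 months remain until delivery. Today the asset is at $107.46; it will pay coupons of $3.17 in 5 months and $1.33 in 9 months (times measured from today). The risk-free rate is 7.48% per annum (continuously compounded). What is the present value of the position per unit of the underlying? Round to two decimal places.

-$1.18

PV(remaining coupons) I = 3.17·e^(−0.0748·5/12) + 1.33·e^(−0.0748·9/12) = 4.3302
Current forward F = (S − I)·e^(rT) = (107.46 − 4.3302)·e^(0.0748·15/12) = 103.1298 × 1.098011 = 113.2377
Value (long) = (F − K)·e^(−rT) = (113.2377 − 111.94) × 0.910738 = 1.1819
Short position value = −(long value) = -$1.18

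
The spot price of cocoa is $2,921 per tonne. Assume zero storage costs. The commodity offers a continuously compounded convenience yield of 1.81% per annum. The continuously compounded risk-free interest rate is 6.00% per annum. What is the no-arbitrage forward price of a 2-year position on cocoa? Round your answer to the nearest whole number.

Net carry = r + u − y = 0.0600 + 0.0000 − 0.0181 = 0.0419
F = S·e^((r+u−y)T) = 2921 · e^(0.0419 × 2) = 2921 · e^0.083800
= 2921 × 1.087411 = $3,176 per tonne

$3,176 per tonne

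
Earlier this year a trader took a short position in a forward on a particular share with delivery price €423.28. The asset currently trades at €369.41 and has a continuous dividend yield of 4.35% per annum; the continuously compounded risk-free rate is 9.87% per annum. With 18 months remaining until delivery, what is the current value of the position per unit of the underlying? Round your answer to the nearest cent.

€18.96

Current fair forward for the remaining 18 months: F = S·e^((r − q)·T), (r − q) = 0.0987 − 0.0435 = 0.0552
F = 369.41 · e^(0.0552 × 18/12) = 369.41 × 1.086325 = 401.2993
Value of long forward = (F − K)·e^(−rT) = (401.2993 − 423.28) · e^(−0.0987·18/12)
= -21.9807 × 0.862388 = -18.96
Short position value = −(long value) = €18.96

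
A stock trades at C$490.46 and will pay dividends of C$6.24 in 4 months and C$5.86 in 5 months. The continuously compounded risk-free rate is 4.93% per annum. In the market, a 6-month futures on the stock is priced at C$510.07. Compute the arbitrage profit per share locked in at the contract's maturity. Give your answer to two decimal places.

PV(dividends) I = 6.24·e^(−0.0493·4/12) + 5.86·e^(−0.0493·5/12) = 11.8791
Fair futures F* = (S − I)·e^(rT) = (490.46 − 11.8791)·e^0.024650 = 478.5809 × 1.024956 = 490.5244
Market C$510.07 > fair 490.5244: forward overpriced → cash-and-carry (borrow at r, buy the stock and collect the dividends, short the forward).
Profit at T = |F_mkt − F*| = |510.07 − 490.5244| = C$19.55 per share

C$19.55 per share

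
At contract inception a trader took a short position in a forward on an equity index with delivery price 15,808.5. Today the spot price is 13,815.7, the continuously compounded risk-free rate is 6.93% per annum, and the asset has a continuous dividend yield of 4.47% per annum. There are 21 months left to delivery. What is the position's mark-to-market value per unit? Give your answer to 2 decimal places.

1226.86

Current fair forward for the remaining 21 months: F = S·e^((r − q)·T), (r − q) = 0.0693 − 0.0447 = 0.0246
F = 13815.7 · e^(0.0246 × 21/12) = 13815.7 × 1.04399009 = 14423.4539
Value of long forward = (F − K)·e^(−rT) = (14423.4539 − 15808.5) · e^(−0.0693·21/12)
= -1385.0461 × 0.88579033 = -1226.86
Short position value = −(long value) = 1226.86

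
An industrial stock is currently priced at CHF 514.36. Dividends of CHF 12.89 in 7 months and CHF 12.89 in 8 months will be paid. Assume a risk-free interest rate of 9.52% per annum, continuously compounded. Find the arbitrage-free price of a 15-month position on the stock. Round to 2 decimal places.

CHF 552.00

PV(dividends) I = 12.89·e^(−0.0952·7/12) + 12.89·e^(−0.0952·8/12)
I = 12.1937 + 12.0973 = 24.2910
F = (S − I)·e^(rT) = (514.36 − 24.2910) · e^(0.0952·15/12)
= 490.0690 · e^0.119000 = 490.0690 × 1.126370 = CHF 552.00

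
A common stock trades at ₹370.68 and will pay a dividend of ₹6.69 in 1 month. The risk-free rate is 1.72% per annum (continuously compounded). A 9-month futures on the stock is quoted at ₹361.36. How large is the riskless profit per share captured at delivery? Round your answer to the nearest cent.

₹7.37 per share

PV(dividends) I = 6.69·e^(−0.0172·1/12) = 6.6804
Fair futures F* = (S − I)·e^(rT) = (370.68 − 6.6804)·e^0.012900 = 363.9996 × 1.012984 = 368.7258
Market ₹361.36 < fair 368.7258: forward underpriced → reverse cash-and-carry (short the stock, invest proceeds at r, pay the dividends, go long the forward).
Profit at T = |F_mkt − F*| = |361.36 − 368.7258| = ₹7.37 per share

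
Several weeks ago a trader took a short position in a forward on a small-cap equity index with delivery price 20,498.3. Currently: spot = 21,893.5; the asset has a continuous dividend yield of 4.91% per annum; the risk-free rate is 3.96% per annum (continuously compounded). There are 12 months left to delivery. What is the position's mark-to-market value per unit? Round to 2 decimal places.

-1142.06

Current fair forward for the remaining 12 months: F = S·e^((r − q)·T), (r − q) = 0.0396 − 0.0491 = -0.0095
F = 21893.5 · e^(-0.0095 × 12/12) = 21893.5 × 0.99054498 = 21686.4965
Value of long forward = (F − K)·e^(−rT) = (21686.4965 − 20498.3) · e^(−0.0396·12/12)
= 1188.1965 × 0.96117383 = 1142.06
Short position value = −(long value) = -1142.06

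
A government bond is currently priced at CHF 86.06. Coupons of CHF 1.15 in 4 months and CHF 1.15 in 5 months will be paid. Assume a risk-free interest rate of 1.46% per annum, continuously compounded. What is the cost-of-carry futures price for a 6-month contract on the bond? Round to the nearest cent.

PV(coupons) I = 1.15·e^(−0.0146·4/12) + 1.15·e^(−0.0146·5/12)
I = 1.1444 + 1.1430 = 2.2874
F = (S − I)·e^(rT) = (86.06 − 2.2874) · e^(0.0146·6/12)
= 83.7726 · e^0.007300 = 83.7726 × 1.007327 = CHF 84.39

CHF 84.39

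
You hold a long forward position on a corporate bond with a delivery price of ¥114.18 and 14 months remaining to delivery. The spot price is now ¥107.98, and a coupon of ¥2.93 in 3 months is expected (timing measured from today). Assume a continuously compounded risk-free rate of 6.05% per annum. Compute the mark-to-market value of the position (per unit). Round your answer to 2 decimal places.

PV(remaining coupons) I = 2.93·e^(−0.0605·3/12) = 2.8860
Current forward F = (S − I)·e^(rT) = (107.98 − 2.8860)·e^(0.0605·14/12) = 105.0940 × 1.073134 = 112.7799
Value (long) = (F − K)·e^(−rT) = (112.7799 − 114.18) × 0.931850 = -1.3047
Value = -¥1.30

-¥1.30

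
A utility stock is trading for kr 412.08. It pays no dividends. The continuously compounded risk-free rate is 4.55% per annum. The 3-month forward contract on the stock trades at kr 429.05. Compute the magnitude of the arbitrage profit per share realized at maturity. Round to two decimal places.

Fair forward: F* = S·e^(carry·T), with carry = r = 0.0455
F* = 412.08 · e^(0.0455 × 3/12) = 412.08 · e^0.011375 = 412.08 × 1.011440 = kr 416.7942
Market kr 429.05 > fair kr 416.7942: forward overpriced → cash-and-carry (buy spot, short the forward).
At maturity, profit = |F_mkt − F*| = |429.05 − 416.7942| = kr 12.26 per share

kr 12.26 per share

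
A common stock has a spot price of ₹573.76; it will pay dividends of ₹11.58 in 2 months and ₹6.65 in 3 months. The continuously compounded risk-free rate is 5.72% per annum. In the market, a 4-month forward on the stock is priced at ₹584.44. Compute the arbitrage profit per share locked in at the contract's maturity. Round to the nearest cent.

₹18.01 per share

PV(dividends) I = 11.58·e^(−0.0572·2/12) + 6.65·e^(−0.0572·3/12) = 18.0257
Fair forward F* = (S − I)·e^(rT) = (573.76 − 18.0257)·e^0.019067 = 555.7343 × 1.019250 = 566.4322
Market ₹584.44 > fair 566.4322: forward overpriced → cash-and-carry (borrow at r, buy the stock and collect the dividends, short the forward).
Profit at T = |F_mkt − F*| = |584.44 − 566.4322| = ₹18.01 per share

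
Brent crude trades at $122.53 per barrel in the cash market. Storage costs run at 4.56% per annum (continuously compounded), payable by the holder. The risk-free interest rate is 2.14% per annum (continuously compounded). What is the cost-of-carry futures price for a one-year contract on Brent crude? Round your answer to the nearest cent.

Net carry = r + u − y = 0.0214 + 0.0456 − 0.0000 = 0.0670
F = S·e^((r+u−y)T) = 122.53 · e^(0.0670 × 12/12) = 122.53 · e^0.067000
= 122.53 × 1.069295 = $131.02 per barrel

$131.02 per barrel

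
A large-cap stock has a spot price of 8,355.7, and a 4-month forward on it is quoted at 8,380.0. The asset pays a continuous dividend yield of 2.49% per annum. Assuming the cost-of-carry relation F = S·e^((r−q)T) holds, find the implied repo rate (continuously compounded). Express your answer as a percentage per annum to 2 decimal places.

3.36%

From F = S·e^((r−q)T): (r − q) = ln(F/S)/T
ln(8380.0/8355.7) = ln(1.002908) = 0.002904
(r − q) = 0.002904 / (4/12) = 0.008712
r = ln(F/S)/T + q = 0.008712 + 0.0249 = 0.033612
r = 3.36%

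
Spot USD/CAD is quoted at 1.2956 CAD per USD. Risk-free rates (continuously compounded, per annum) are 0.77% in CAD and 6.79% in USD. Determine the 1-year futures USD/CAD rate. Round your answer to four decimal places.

1.2199

F = S·e^((r_CAD − r_USD)T) = 1.2956 · e^((0.0077 − 0.0679) × 12/12)
= 1.2956 · e^-0.060200 = 1.2956 × 0.941576
F = 1.2199 CAD per USD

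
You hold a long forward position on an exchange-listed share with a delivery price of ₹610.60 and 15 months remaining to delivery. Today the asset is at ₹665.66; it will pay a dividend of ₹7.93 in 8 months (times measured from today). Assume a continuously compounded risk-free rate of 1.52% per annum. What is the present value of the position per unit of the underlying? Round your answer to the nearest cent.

₹58.70

PV(remaining dividends) I = 7.93·e^(−0.0152·8/12) = 7.8500
Current forward F = (S − I)·e^(rT) = (665.66 − 7.8500)·e^(0.0152·15/12) = 657.8100 × 1.019182 = 670.4281
Value (long) = (F − K)·e^(−rT) = (670.4281 − 610.60) × 0.981179 = 58.7021
Value = ₹58.70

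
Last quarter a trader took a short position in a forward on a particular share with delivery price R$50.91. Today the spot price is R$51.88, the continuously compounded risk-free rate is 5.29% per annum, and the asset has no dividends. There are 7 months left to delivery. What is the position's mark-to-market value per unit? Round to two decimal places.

-R$2.52

Current fair forward for the remaining 7 months: F = S·e^(r·T), r = 0.0529
F = 51.88 · e^(0.0529 × 7/12) = 51.88 × 1.031339 = 53.5059
Value of long forward = (F − K)·e^(−rT) = (53.5059 − 50.91) · e^(−0.0529·7/12)
= 2.5959 × 0.969613 = 2.52
Short position value = −(long value) = -R$2.52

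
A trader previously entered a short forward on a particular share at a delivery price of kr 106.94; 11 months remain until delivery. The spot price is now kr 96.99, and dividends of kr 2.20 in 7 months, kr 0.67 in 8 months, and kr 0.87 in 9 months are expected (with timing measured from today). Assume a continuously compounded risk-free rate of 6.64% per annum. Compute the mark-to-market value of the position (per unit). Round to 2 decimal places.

PV(remaining dividends) I = 2.20·e^(−0.0664·7/12) + 0.67·e^(−0.0664·8/12) + 0.87·e^(−0.0664·9/12) = 3.5851
Current forward F = (S − I)·e^(rT) = (96.99 − 3.5851)·e^(0.0664·11/12) = 93.4049 × 1.062757 = 99.2667
Value (long) = (F − K)·e^(−rT) = (99.2667 − 106.94) × 0.940949 = -7.2202
Short position value = −(long value) = kr 7.22

kr 7.22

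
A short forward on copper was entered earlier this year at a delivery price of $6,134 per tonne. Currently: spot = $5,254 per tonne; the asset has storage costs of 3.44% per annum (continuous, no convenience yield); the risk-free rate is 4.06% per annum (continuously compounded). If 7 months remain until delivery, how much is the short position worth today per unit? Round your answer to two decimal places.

$629.94 per tonne

Current fair forward for the remaining 7 months: F = S·e^((r + u)·T), (r + u) = 0.0406 + 0.0344 = 0.0750
F = 5254 · e^(0.0750 × 7/12) = 5254 × 1.04472114 = 5488.9649
Value of long forward = (F − K)·e^(−rT) = (5488.9649 − 6134) · e^(−0.0406·7/12)
= -645.0351 × 0.97659492 = -629.94
Short position value = −(long value) = $629.94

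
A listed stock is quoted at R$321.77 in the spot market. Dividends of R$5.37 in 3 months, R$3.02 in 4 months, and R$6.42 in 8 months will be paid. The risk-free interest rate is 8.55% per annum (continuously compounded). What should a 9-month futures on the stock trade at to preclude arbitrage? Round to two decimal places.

PV(dividends) I = 5.37·e^(−0.0855·3/12) + 3.02·e^(−0.0855·4/12) + 6.42·e^(−0.0855·8/12)
I = 5.2564 + 2.9351 + 6.0643 = 14.2558
F = (S − I)·e^(rT) = (321.77 − 14.2558) · e^(0.0855·9/12)
= 307.5142 · e^0.064125 = 307.5142 × 1.066226 = R$327.88

R$327.88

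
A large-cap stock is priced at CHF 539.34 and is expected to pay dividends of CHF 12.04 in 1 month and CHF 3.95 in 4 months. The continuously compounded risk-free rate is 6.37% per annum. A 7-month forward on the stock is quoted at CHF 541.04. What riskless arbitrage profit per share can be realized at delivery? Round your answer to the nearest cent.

PV(dividends) I = 12.04·e^(−0.0637·1/12) + 3.95·e^(−0.0637·4/12) = 15.8433
Fair forward F* = (S − I)·e^(rT) = (539.34 − 15.8433)·e^0.037158 = 523.4967 × 1.037857 = 543.3147
Market CHF 541.04 < fair 543.3147: forward underpriced → reverse cash-and-carry (short the stock, invest proceeds at r, pay the dividends, go long the forward).
Profit at T = |F_mkt − F*| = |541.04 − 543.3147| = CHF 2.27 per share

CHF 2.27 per share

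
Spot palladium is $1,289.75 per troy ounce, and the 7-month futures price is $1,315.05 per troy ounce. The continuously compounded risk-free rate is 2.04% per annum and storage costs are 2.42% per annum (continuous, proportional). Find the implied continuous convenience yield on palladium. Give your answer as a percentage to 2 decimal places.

1.13%

F = S·e^((r+u−y)T) ⇒ (r+u−y) = ln(F/S)/T
ln(1315.05/1289.75) = 0.019426; /T ⇒ 0.033302
y = r + u − ln(F/S)/T = 0.0204 + 0.0242 − 0.033302 = 0.011298
y = 1.13%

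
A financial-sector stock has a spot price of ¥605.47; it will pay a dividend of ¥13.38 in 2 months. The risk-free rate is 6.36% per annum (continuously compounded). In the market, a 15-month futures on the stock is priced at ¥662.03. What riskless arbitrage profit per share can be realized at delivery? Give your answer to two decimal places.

¥20.79 per share

PV(dividends) I = 13.38·e^(−0.0636·2/12) = 13.2389
Fair futures F* = (S − I)·e^(rT) = (605.47 − 13.2389)·e^0.079500 = 592.2311 × 1.082746 = 641.2359
Market ¥662.03 > fair 641.2359: forward overpriced → cash-and-carry (borrow at r, buy the stock and collect the dividends, short the forward).
Profit at T = |F_mkt − F*| = |662.03 − 641.2359| = ¥20.79 per share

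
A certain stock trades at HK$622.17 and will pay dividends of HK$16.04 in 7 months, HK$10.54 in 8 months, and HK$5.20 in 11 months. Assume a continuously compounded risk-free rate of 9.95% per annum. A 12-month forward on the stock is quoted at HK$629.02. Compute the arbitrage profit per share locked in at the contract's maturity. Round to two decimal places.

HK$25.38 per share

PV(dividends) I = 16.04·e^(−0.0995·7/12) + 10.54·e^(−0.0995·8/12) + 5.20·e^(−0.0995·11/12) = 29.7457
Fair forward F* = (S − I)·e^(rT) = (622.17 − 29.7457)·e^0.099500 = 592.4243 × 1.104618 = 654.4025
Market HK$629.02 < fair 654.4025: forward underpriced → reverse cash-and-carry (short the stock, invest proceeds at r, pay the dividends, go long the forward).
Profit at T = |F_mkt − F*| = |629.02 − 654.4025| = HK$25.38 per share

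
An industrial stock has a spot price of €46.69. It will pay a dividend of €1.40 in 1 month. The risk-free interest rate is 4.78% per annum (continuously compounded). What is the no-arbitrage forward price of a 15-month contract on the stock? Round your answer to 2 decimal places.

PV(dividends) I = 1.40·e^(−0.0478·1/12)
I = 1.3944
F = (S − I)·e^(rT) = (46.69 − 1.3944) · e^(0.0478·15/12)
= 45.2956 · e^0.059750 = 45.2956 × 1.061571 = €48.08

€48.08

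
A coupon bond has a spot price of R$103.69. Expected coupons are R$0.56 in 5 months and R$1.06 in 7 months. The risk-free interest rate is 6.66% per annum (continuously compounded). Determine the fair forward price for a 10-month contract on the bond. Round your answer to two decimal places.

R$107.95

PV(coupons) I = 0.56·e^(−0.0666·5/12) + 1.06·e^(−0.0666·7/12)
I = 0.5447 + 1.0196 = 1.5643
F = (S − I)·e^(rT) = (103.69 − 1.5643) · e^(0.0666·10/12)
= 102.1257 · e^0.055500 = 102.1257 × 1.057069 = R$107.95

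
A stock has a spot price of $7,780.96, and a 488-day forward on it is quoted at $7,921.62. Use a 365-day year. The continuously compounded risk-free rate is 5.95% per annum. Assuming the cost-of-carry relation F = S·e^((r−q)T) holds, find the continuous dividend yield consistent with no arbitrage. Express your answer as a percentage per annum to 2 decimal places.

4.61%

From F = S·e^((r−q)T): (r − q) = ln(F/S)/T
ln(7921.62/7780.96) = ln(1.018077) = 0.017916
(r − q) = 0.017916 / (488/365) = 0.013400
q = r − ln(F/S)/T = 0.0595 − 0.013400 = 0.046100
q = 4.61%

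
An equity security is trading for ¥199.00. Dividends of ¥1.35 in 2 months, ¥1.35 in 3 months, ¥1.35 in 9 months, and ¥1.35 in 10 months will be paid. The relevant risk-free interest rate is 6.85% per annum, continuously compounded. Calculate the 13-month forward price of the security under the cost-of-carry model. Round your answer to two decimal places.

¥208.71

PV(dividends) I = 1.35·e^(−0.0685·2/12) + 1.35·e^(−0.0685·3/12) + 1.35·e^(−0.0685·9/12) + 1.35·e^(−0.0685·10/12)
I = 1.3347 + 1.3271 + 1.2824 + 1.2751 = 5.2193
F = (S − I)·e^(rT) = (199.00 − 5.2193) · e^(0.0685·13/12)
= 193.7807 · e^0.074208 = 193.7807 × 1.077031 = ¥208.71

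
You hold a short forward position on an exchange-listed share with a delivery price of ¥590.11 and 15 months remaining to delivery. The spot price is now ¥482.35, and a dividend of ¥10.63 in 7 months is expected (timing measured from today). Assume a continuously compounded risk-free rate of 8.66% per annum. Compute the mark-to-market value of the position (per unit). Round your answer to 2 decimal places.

¥57.32

PV(remaining dividends) I = 10.63·e^(−0.0866·7/12) = 10.1063
Current forward F = (S − I)·e^(rT) = (482.35 − 10.1063)·e^(0.0866·15/12) = 472.2437 × 1.114326 = 526.2334
Value (long) = (F − K)·e^(−rT) = (526.2334 − 590.11) × 0.897403 = -57.3231
Short position value = −(long value) = ¥57.32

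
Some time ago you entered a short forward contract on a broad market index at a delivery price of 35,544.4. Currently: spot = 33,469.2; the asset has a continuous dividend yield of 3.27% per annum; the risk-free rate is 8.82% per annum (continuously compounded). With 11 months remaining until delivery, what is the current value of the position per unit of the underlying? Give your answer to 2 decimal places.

302.89

Current fair forward for the remaining 11 months: F = S·e^((r − q)·T), (r − q) = 0.0882 − 0.0327 = 0.0555
F = 33469.2 · e^(0.0555 × 11/12) = 33469.2 × 1.05219136 = 35216.0031
Value of long forward = (F − K)·e^(−rT) = (35216.0031 − 35544.4) · e^(−0.0882·11/12)
= -328.3969 × 0.92233203 = -302.89
Short position value = −(long value) = 302.89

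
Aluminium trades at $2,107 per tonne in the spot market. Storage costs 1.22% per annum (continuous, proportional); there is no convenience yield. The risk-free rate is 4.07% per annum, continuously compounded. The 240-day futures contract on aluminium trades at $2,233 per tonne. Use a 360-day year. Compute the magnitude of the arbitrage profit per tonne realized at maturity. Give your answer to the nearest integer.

Fair futures: F* = S·e^(carry·T), with carry = (r + u) = 0.0407 + 0.0122 = 0.0529
F* = 2107 · e^(0.0529 × 240/360) = 2107 · e^0.035267 = 2107 × 1.035896 = $2182.6329
Market $2233 > fair $2182.6329: forward overpriced → cash-and-carry (buy spot, short the forward).
At maturity, profit = |F_mkt − F*| = |2233 − 2182.6329| = $50 per tonne

$50 per tonne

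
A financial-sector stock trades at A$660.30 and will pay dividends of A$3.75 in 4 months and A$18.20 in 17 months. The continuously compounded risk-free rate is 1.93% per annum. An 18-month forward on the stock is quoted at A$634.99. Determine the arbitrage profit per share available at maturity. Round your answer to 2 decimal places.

PV(dividends) I = 3.75·e^(−0.0193·4/12) + 18.20·e^(−0.0193·17/12) = 21.4351
Fair forward F* = (S − I)·e^(rT) = (660.30 − 21.4351)·e^0.028950 = 638.8649 × 1.029373 = 657.6303
Market A$634.99 < fair 657.6303: forward underpriced → reverse cash-and-carry (short the stock, invest proceeds at r, pay the dividends, go long the forward).
Profit at T = |F_mkt − F*| = |634.99 − 657.6303| = A$22.64 per share

A$22.64 per share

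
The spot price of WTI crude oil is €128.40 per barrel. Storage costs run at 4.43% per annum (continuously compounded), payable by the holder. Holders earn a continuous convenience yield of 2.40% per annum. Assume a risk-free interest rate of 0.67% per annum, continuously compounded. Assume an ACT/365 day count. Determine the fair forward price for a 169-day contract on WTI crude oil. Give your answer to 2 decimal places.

Net carry = r + u − y = 0.0067 + 0.0443 − 0.0240 = 0.0270
F = S·e^((r+u−y)T) = 128.40 · e^(0.0270 × 169/365) = 128.40 · e^0.012501
= 128.40 × 1.012579 = €130.02 per barrel

€130.02 per barrel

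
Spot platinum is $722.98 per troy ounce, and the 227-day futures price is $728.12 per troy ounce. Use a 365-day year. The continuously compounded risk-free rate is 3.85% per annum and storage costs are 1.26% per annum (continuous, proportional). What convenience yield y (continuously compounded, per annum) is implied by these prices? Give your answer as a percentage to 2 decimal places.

3.97%

F = S·e^((r+u−y)T) ⇒ (r+u−y) = ln(F/S)/T
ln(728.12/722.98) = 0.007084; /T ⇒ 0.011391
y = r + u − ln(F/S)/T = 0.0385 + 0.0126 − 0.011391 = 0.039709
y = 3.97%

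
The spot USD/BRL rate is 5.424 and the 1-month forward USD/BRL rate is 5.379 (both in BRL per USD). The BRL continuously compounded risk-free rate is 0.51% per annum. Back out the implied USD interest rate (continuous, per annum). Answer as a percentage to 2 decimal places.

F = S·e^((r_BRL − r_USD)T) ⇒ r_USD = r_BRL − ln(F/S)/T
ln(5.379/5.424) = -0.008331; /(1/12) = -0.099972
r_USD = 0.0051 + 0.099972 = 0.105072
r_USD = 10.51%

10.51%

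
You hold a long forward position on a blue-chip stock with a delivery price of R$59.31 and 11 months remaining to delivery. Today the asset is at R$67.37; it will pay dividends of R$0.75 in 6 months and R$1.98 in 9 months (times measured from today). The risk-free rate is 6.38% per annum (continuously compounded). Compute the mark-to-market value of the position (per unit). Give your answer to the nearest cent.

PV(remaining dividends) I = 0.75·e^(−0.0638·6/12) + 1.98·e^(−0.0638·9/12) = 2.6139
Current forward F = (S − I)·e^(rT) = (67.37 − 2.6139)·e^(0.0638·11/12) = 64.7561 × 1.060227 = 68.6562
Value (long) = (F − K)·e^(−rT) = (68.6562 − 59.31) × 0.943194 = 8.8153
Value = R$8.82

R$8.82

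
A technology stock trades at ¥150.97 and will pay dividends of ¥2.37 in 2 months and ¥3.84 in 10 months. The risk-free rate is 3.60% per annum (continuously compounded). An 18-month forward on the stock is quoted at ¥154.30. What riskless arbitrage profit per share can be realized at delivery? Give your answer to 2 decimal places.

PV(dividends) I = 2.37·e^(−0.0360·2/12) + 3.84·e^(−0.0360·10/12) = 6.0823
Fair forward F* = (S − I)·e^(rT) = (150.97 − 6.0823)·e^0.054000 = 144.8877 × 1.055485 = 152.9268
Market ¥154.30 > fair 152.9268: forward overpriced → cash-and-carry (borrow at r, buy the stock and collect the dividends, short the forward).
Profit at T = |F_mkt − F*| = |154.30 − 152.9268| = ¥1.37 per share

¥1.37 per share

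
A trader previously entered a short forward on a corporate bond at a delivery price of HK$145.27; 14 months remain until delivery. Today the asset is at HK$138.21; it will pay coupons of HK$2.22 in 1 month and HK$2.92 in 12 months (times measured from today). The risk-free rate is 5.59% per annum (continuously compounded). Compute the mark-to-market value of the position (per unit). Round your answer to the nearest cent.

PV(remaining coupons) I = 2.22·e^(−0.0559·1/12) + 2.92·e^(−0.0559·12/12) = 4.9709
Current forward F = (S − I)·e^(rT) = (138.21 − 4.9709)·e^(0.0559·14/12) = 133.2391 × 1.067390 = 142.2181
Value (long) = (F − K)·e^(−rT) = (142.2181 − 145.27) × 0.936864 = -2.8592
Short position value = −(long value) = HK$2.86

HK$2.86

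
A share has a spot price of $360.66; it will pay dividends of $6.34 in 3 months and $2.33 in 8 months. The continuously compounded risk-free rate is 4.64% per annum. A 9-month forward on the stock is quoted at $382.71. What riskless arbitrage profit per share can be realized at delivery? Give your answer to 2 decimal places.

$18.11 per share

PV(dividends) I = 6.34·e^(−0.0464·3/12) + 2.33·e^(−0.0464·8/12) = 8.5259
Fair forward F* = (S − I)·e^(rT) = (360.66 − 8.5259)·e^0.034800 = 352.1341 × 1.035413 = 364.6042
Market $382.71 > fair 364.6042: forward overpriced → cash-and-carry (borrow at r, buy the stock and collect the dividends, short the forward).
Profit at T = |F_mkt − F*| = |382.71 − 364.6042| = $18.11 per share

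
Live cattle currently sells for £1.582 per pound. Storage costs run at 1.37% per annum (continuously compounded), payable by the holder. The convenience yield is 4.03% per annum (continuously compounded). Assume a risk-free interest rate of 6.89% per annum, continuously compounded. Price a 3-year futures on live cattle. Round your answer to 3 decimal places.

Net carry = r + u − y = 0.0689 + 0.0137 − 0.0403 = 0.0423
F = S·e^((r+u−y)T) = 1.582 · e^(0.0423 × 3) = 1.582 · e^0.126900
= 1.582 × 1.135303 = £1.796 per pound

£1.796 per pound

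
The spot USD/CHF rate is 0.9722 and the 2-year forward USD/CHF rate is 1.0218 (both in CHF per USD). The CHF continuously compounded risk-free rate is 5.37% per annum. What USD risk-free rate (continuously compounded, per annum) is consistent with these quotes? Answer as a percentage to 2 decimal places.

2.88%

F = S·e^((r_CHF − r_USD)T) ⇒ r_USD = r_CHF − ln(F/S)/T
ln(1.0218/0.9722) = 0.049760; /(2) = 0.024880
r_USD = 0.0537 − 0.024880 = 0.028820
r_USD = 2.88%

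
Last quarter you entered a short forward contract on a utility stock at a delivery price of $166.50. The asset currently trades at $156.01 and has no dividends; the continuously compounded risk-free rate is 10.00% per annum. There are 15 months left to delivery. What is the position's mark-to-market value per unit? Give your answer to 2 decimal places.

Current fair forward for the remaining 15 months: F = S·e^(r·T), r = 0.1000
F = 156.01 · e^(0.1000 × 15/12) = 156.01 × 1.133148 = 176.7824
Value of long forward = (F − K)·e^(−rT) = (176.7824 − 166.50) · e^(−0.1000·15/12)
= 10.2824 × 0.882497 = 9.07
Short position value = −(long value) = -$9.07

-$9.07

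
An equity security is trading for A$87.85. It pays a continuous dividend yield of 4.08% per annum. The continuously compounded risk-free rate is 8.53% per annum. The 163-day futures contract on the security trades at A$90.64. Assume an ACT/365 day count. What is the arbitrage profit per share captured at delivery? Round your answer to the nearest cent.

A$1.03 per share

Fair futures: F* = S·e^(carry·T), with carry = (r − q) = 0.0853 − 0.0408 = 0.0445
F* = 87.85 · e^(0.0445 × 163/365) = 87.85 · e^0.019873 = 87.85 × 1.020072 = A$89.6133
Market A$90.64 > fair A$89.6133: forward overpriced → cash-and-carry (buy spot, short the forward).
At maturity, profit = |F_mkt − F*| = |90.64 − 89.6133| = A$1.03 per share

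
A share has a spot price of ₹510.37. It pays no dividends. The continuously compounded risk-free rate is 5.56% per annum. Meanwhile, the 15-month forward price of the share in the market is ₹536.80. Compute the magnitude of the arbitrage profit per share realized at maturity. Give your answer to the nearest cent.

₹10.30 per share

Fair forward: F* = S·e^(carry·T), with carry = r = 0.0556
F* = 510.37 · e^(0.0556 × 15/12) = 510.37 · e^0.069500 = 510.37 × 1.071972 = ₹547.1023
Market ₹536.80 < fair ₹547.1023: forward underpriced → reverse cash-and-carry (short spot, go long the forward).
At maturity, profit = |F_mkt − F*| = |536.80 − 547.1023| = ₹10.30 per share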